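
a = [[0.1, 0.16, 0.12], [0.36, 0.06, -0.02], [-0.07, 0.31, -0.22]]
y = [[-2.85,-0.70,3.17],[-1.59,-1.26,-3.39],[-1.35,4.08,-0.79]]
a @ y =[[-0.70, 0.22, -0.32], [-1.09, -0.41, 0.95], [0.0, -1.24, -1.10]]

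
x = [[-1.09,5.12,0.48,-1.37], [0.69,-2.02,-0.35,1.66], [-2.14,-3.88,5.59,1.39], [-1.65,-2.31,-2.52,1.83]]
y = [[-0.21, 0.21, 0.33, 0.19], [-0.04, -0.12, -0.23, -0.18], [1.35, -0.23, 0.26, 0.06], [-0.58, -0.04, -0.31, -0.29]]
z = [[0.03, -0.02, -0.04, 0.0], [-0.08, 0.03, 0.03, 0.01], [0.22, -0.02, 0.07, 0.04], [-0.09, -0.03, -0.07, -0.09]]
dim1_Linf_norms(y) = [0.33, 0.23, 1.35, 0.58]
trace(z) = 0.04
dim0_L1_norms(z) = [0.42, 0.1, 0.21, 0.14]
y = x @ z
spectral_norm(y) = 1.54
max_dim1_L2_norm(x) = 7.27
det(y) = -0.00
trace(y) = -0.36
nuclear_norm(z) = 0.43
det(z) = 0.00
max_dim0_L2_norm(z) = 0.25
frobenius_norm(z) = 0.30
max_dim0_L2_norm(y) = 1.48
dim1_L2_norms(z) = [0.05, 0.09, 0.24, 0.15]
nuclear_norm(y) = 2.29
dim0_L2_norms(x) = [2.99, 7.12, 6.16, 3.15]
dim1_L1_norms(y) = [0.94, 0.57, 1.9, 1.22]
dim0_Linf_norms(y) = [1.35, 0.23, 0.33, 0.29]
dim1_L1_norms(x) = [8.06, 4.72, 13.0, 8.31]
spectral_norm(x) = 8.13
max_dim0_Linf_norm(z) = 0.22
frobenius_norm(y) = 1.67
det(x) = -120.60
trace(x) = 4.31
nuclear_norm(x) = 17.54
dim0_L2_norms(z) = [0.25, 0.05, 0.11, 0.1]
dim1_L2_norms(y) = [0.48, 0.32, 1.4, 0.72]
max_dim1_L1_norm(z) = 0.35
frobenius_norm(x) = 10.37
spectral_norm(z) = 0.27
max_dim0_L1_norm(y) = 2.18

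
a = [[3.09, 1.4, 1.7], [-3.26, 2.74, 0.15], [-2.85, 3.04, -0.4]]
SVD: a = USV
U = [[-0.32, -0.95, -0.04], [0.68, -0.2, -0.71], [0.66, -0.25, 0.71]]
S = [6.17, 3.43, 0.51]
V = [[-0.82, 0.56, -0.11], [-0.46, -0.77, -0.45], [0.34, 0.32, -0.89]]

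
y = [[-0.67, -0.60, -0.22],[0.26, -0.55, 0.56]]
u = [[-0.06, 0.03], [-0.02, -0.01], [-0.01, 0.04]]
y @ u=[[0.05, -0.02],[-0.01, 0.04]]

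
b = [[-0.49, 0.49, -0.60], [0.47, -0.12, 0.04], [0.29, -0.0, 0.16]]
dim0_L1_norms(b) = [1.25, 0.61, 0.8]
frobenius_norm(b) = 1.09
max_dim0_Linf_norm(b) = 0.6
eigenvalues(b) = [(-0.68+0j), (0.12+0.22j), (0.12-0.22j)]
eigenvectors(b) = [[0.75+0.00j, -0.30-0.35j, (-0.3+0.35j)], [(-0.61+0j), (-0.66+0j), (-0.66-0j)], [-0.26+0.00j, -0.37+0.47j, -0.37-0.47j]]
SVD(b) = [[-0.88, -0.47, 0.09], [0.39, -0.81, -0.45], [0.28, -0.36, 0.89]] @ diag([1.0264238451182004, 0.3445583679367556, 0.12055546962924704]) @ [[0.68, -0.46, 0.57], [-0.74, -0.39, 0.56], [0.04, 0.80, 0.60]]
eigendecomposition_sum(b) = [[(-0.47-0j), (0.41-0j), -0.35+0.00j], [0.38+0.00j, (-0.33+0j), 0.29-0.00j], [0.16+0.00j, (-0.14+0j), (0.12-0j)]] + [[-0.01+0.05j, 0.04+0.06j, -0.12-0.01j], [(0.04+0.06j), 0.11+0.02j, (-0.12+0.12j)], [0.06+0.00j, (0.07-0.07j), (0.02+0.16j)]] + [[(-0.01-0.05j),0.04-0.06j,(-0.12+0.01j)], [(0.04-0.06j),0.11-0.02j,-0.12-0.12j], [0.06-0.00j,0.07+0.07j,(0.02-0.16j)]]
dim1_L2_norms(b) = [0.92, 0.49, 0.33]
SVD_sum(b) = [[-0.61, 0.42, -0.52], [0.27, -0.18, 0.23], [0.19, -0.13, 0.16]] + [[0.12, 0.06, -0.09],[0.2, 0.11, -0.15],[0.09, 0.05, -0.07]] + [[0.00, 0.01, 0.01],[-0.00, -0.04, -0.03],[0.0, 0.09, 0.06]]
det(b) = -0.04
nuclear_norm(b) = 1.49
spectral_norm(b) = 1.03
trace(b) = -0.45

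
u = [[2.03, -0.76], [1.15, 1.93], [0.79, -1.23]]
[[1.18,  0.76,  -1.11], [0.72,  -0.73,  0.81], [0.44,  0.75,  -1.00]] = u @ [[0.59, 0.19, -0.32], [0.02, -0.49, 0.61]]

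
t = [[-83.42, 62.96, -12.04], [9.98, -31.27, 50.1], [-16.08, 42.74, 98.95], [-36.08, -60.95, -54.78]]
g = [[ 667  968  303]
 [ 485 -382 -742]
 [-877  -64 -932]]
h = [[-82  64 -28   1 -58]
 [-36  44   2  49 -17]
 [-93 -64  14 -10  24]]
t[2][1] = 42.74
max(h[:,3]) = 49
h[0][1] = 64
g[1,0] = 485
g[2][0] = -877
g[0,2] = 303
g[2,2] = -932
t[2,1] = 42.74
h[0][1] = 64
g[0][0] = 667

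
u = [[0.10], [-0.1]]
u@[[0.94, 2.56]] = [[0.09, 0.26], [-0.09, -0.26]]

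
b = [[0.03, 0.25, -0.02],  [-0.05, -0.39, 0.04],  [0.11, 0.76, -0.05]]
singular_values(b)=[0.9, 0.01, 0.0]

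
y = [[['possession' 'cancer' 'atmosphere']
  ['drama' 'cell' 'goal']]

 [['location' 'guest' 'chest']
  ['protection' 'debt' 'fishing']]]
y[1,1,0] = 'protection'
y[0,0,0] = 'possession'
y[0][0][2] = 'atmosphere'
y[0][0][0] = 'possession'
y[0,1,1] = 'cell'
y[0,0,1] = 'cancer'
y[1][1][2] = 'fishing'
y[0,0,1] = 'cancer'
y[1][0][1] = 'guest'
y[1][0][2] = 'chest'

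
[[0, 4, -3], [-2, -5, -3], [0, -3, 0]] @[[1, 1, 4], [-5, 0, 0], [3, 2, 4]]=[[-29, -6, -12], [14, -8, -20], [15, 0, 0]]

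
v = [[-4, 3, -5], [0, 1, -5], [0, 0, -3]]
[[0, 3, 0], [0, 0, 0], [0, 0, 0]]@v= [[0, 3, -15], [0, 0, 0], [0, 0, 0]]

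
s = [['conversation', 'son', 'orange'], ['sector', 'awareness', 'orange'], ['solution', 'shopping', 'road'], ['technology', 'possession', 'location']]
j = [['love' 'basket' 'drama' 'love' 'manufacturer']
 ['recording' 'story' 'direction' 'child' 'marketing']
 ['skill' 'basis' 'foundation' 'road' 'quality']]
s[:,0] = ['conversation', 'sector', 'solution', 'technology']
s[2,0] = 'solution'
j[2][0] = 'skill'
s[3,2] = 'location'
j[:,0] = ['love', 'recording', 'skill']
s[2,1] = 'shopping'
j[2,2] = 'foundation'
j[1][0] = 'recording'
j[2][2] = 'foundation'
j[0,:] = ['love', 'basket', 'drama', 'love', 'manufacturer']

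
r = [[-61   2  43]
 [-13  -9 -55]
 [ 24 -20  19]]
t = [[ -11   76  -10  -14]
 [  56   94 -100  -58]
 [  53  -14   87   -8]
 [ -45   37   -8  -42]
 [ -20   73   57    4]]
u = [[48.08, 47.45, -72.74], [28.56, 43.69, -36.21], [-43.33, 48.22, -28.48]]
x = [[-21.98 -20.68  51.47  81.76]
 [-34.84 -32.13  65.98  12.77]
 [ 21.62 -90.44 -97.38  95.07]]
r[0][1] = 2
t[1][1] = 94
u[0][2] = -72.74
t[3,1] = 37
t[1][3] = -58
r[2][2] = 19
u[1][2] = -36.21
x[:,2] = [51.47, 65.98, -97.38]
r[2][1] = -20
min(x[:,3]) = 12.77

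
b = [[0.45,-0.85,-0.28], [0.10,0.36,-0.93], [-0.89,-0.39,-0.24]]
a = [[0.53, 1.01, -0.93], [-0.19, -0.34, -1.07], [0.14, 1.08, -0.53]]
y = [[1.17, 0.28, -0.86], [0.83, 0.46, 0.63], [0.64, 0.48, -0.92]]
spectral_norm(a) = 1.91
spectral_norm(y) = 1.92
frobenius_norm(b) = 1.73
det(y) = -0.61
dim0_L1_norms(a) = [0.86, 2.43, 2.53]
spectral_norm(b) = 1.00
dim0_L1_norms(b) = [1.44, 1.6, 1.45]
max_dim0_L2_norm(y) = 1.57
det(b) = -1.00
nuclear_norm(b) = 3.00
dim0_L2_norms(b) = [1.0, 1.0, 1.0]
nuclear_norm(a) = 3.29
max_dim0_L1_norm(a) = 2.53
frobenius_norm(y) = 2.23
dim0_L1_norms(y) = [2.64, 1.22, 2.41]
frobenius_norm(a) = 2.22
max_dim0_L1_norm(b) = 1.6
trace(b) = 0.57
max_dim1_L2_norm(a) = 1.47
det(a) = 0.60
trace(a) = -0.34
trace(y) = 0.71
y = a @ b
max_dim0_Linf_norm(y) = 1.17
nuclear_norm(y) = 3.31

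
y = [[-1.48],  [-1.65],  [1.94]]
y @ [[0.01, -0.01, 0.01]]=[[-0.01, 0.01, -0.01], [-0.02, 0.02, -0.02], [0.02, -0.02, 0.02]]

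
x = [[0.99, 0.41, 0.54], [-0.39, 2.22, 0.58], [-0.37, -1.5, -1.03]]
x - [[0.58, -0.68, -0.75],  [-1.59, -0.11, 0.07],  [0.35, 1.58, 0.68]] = [[0.41,1.09,1.29], [1.2,2.33,0.51], [-0.72,-3.08,-1.71]]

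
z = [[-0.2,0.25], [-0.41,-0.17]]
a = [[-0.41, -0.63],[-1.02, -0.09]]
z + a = [[-0.61,-0.38], [-1.43,-0.26]]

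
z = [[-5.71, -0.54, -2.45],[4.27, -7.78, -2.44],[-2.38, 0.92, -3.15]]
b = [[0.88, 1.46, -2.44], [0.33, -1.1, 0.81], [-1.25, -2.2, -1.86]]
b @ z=[[7.02,-14.08,1.97],[-8.51,9.13,-0.68],[2.17,16.08,14.29]]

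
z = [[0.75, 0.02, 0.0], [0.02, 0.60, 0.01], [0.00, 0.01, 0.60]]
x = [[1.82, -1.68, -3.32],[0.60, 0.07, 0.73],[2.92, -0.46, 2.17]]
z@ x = [[1.38, -1.26, -2.48],[0.43, 0.0, 0.39],[1.76, -0.28, 1.31]]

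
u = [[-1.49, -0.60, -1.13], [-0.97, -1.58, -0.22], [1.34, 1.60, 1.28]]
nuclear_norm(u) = 4.86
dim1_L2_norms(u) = [1.96, 1.87, 2.45]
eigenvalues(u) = [(-1.28+0.19j), (-1.28-0.19j), (0.77+0j)]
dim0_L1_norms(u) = [3.8, 3.78, 2.63]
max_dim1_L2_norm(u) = 2.45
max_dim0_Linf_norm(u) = 1.6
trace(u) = -1.79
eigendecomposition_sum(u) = [[-0.67+0.79j, (-0.16+0.46j), -0.34+0.36j], [-0.50-3.60j, (-0.82-1.51j), (-0.16-1.73j)], [0.53+1.88j, (0.54+0.74j), 0.21+0.91j]] + [[-0.67-0.79j,-0.16-0.46j,-0.34-0.36j], [(-0.5+3.6j),-0.82+1.51j,-0.16+1.73j], [(0.53-1.88j),(0.54-0.74j),0.21-0.91j]] + [[(-0.15+0j), (-0.27+0j), -0.46+0.00j],[0.04-0.00j, 0.06-0.00j, (0.11-0j)],[0.29-0.00j, 0.51-0.00j, 0.86-0.00j]]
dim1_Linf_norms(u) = [1.49, 1.58, 1.6]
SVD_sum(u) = [[-1.15, -1.15, -0.83],[-1.07, -1.08, -0.78],[1.53, 1.54, 1.11]] + [[-0.21, 0.51, -0.42], [0.22, -0.54, 0.44], [-0.0, 0.0, -0.00]] + [[-0.13, 0.04, 0.12],[-0.12, 0.04, 0.11],[-0.19, 0.06, 0.17]]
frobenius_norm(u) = 3.65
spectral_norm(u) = 3.49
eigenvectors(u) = [[(0.16+0.18j), 0.16-0.18j, (-0.47+0j)], [(-0.85+0j), (-0.85-0j), 0.11+0.00j], [(0.45-0.06j), 0.45+0.06j, 0.88+0.00j]]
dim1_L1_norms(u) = [3.22, 2.77, 4.22]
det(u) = 1.28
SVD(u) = [[-0.52, 0.68, 0.51],[-0.49, -0.73, 0.48],[0.7, 0.0, 0.72]] @ diag([3.4902491370442745, 1.011405985133719, 0.363206407704197]) @ [[0.63,0.63,0.46], [-0.3,0.74,-0.60], [-0.72,0.24,0.65]]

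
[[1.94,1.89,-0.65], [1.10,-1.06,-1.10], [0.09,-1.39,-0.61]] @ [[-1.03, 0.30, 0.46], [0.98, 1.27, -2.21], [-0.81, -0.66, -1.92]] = [[0.38, 3.41, -2.04], [-1.28, -0.29, 4.96], [-0.96, -1.34, 4.28]]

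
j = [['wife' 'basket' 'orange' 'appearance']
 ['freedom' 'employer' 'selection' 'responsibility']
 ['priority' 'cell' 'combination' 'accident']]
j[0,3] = 'appearance'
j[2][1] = 'cell'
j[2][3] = 'accident'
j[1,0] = 'freedom'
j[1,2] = 'selection'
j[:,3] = ['appearance', 'responsibility', 'accident']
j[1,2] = 'selection'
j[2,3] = 'accident'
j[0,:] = ['wife', 'basket', 'orange', 'appearance']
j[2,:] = ['priority', 'cell', 'combination', 'accident']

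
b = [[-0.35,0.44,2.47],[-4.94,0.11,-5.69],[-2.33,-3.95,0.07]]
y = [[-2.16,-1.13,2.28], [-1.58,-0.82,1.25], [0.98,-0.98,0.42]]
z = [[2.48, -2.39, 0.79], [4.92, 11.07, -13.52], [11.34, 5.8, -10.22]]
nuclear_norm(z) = 31.20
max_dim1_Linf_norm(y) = 2.28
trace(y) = -2.56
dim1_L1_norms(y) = [5.57, 3.65, 2.38]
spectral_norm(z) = 23.63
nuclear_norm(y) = 5.66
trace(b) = -0.17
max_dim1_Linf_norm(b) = 5.69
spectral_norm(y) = 3.98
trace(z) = 3.33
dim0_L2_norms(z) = [12.61, 12.72, 16.97]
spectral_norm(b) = 7.90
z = b @ y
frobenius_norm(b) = 9.18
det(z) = 83.52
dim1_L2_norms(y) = [3.34, 2.18, 1.45]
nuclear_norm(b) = 14.04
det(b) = 62.68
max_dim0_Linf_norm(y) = 2.28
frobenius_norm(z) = 24.67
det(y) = 1.33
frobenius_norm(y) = 4.24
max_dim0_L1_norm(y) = 4.72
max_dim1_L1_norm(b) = 10.74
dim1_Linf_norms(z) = [2.48, 13.52, 11.34]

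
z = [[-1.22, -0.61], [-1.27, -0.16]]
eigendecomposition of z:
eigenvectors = [[-0.77, 0.36], [-0.63, -0.93]]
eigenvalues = [-1.72, 0.34]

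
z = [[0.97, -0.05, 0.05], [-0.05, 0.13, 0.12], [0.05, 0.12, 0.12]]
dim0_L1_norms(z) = [1.07, 0.3, 0.29]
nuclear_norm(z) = 1.22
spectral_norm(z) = 0.98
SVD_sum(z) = [[0.97, -0.05, 0.05], [-0.05, 0.00, -0.00], [0.05, -0.00, 0.00]] + [[0.0, 0.0, 0.0], [0.0, 0.13, 0.12], [0.00, 0.12, 0.12]] + [[-0.0, -0.00, 0.00], [-0.0, -0.0, 0.00], [0.0, 0.0, -0.00]]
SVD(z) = [[-1.0,-0.0,-0.07], [0.05,-0.72,-0.69], [-0.05,-0.69,0.72]] @ diag([0.9751540028234337, 0.24510121509541438, 0.00025521791884807957]) @ [[-1.0,  0.05,  -0.05], [-0.0,  -0.72,  -0.69], [0.07,  0.69,  -0.72]]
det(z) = -0.00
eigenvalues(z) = [0.98, -0.0, 0.25]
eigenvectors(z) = [[1.0,  -0.07,  0.0], [-0.05,  -0.69,  0.72], [0.05,  0.72,  0.69]]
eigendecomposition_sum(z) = [[0.97, -0.05, 0.05], [-0.05, 0.00, -0.0], [0.05, -0.00, 0.00]] + [[-0.00,-0.0,0.0], [-0.00,-0.00,0.0], [0.00,0.0,-0.0]] + [[0.00,  0.00,  0.0],[0.0,  0.13,  0.12],[0.00,  0.12,  0.12]]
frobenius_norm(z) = 1.01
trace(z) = 1.22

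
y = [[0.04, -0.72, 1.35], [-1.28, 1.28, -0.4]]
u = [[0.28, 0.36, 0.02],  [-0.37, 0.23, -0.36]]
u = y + [[0.24, 1.08, -1.33], [0.91, -1.05, 0.04]]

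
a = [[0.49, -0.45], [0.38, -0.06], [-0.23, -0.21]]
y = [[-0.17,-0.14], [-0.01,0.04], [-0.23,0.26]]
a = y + [[0.66, -0.31], [0.39, -0.10], [0.0, -0.47]]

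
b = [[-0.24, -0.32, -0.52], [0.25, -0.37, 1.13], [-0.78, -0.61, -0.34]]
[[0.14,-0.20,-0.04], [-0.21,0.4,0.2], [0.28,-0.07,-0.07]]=b @ [[-0.3, -0.14, 0.17], [-0.01, 0.07, -0.16], [-0.12, 0.41, 0.09]]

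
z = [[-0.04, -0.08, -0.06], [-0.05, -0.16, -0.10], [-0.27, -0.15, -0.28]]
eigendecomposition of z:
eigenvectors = [[0.23, 0.61, -0.25], [0.39, 0.28, -0.62], [0.89, -0.74, 0.74]]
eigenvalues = [-0.41, -0.0, -0.06]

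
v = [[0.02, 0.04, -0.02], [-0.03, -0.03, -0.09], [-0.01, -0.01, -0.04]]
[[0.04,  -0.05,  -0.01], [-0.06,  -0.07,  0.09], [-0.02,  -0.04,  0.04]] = v @ [[1.0, -0.75, -0.91], [0.49, -0.21, -0.21], [0.2, 1.12, -0.63]]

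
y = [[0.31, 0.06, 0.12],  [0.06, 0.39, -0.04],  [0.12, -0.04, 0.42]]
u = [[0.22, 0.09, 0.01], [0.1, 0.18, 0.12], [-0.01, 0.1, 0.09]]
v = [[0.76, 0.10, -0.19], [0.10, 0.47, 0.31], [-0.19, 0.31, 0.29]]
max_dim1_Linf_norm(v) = 0.76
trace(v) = 1.52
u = v @ y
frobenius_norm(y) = 0.68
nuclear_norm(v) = 1.52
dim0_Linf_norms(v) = [0.76, 0.47, 0.31]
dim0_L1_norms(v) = [1.05, 0.88, 0.79]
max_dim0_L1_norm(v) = 1.05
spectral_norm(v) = 0.83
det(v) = -0.00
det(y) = 0.04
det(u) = 0.00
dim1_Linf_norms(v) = [0.76, 0.47, 0.31]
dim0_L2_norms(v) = [0.79, 0.57, 0.47]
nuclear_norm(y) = 1.12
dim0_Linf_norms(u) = [0.22, 0.18, 0.12]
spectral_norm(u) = 0.32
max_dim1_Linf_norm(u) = 0.22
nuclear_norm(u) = 0.49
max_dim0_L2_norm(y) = 0.44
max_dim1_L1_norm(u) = 0.4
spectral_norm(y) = 0.50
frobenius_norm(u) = 0.36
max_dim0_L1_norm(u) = 0.37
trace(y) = 1.12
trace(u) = 0.49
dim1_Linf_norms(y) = [0.31, 0.39, 0.42]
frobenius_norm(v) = 1.08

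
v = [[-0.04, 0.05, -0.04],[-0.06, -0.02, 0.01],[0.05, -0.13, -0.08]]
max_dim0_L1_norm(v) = 0.2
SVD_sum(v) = [[-0.01, 0.03, 0.02], [-0.00, 0.01, 0.00], [0.06, -0.13, -0.07]] + [[-0.04, -0.0, -0.03], [-0.03, -0.00, -0.03], [-0.01, -0.00, -0.01]] + [[0.02,0.02,-0.02], [-0.02,-0.03,0.03], [0.0,0.00,-0.00]]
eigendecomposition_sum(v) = [[-0.01+0.03j,(0.04-0.01j),(-0.01-0.02j)], [(-0.03-0.01j),0.03j,(0.01-0j)], [0.04-0.00j,(-0.03-0.04j),(-0.01+0.01j)]] + [[-0.01-0.03j, (0.04+0.01j), -0.01+0.02j], [-0.03+0.01j, -0.03j, (0.01+0j)], [0.04+0.00j, -0.03+0.04j, (-0.01-0.01j)]] + [[(-0.02+0j),  (-0.04+0j),  -0.03-0.00j],[(-0.01+0j),  (-0.02+0j),  (-0.02-0j)],[-0.03+0.00j,  -0.07+0.00j,  -0.05-0.00j]]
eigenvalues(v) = [(-0.02+0.08j), (-0.02-0.08j), (-0.09+0j)]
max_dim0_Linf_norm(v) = 0.13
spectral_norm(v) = 0.16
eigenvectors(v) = [[0.24-0.52j, 0.24+0.52j, 0.44+0.00j],[(0.39+0.24j), (0.39-0.24j), 0.24+0.00j],[-0.68+0.00j, -0.68-0.00j, 0.87+0.00j]]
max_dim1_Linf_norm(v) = 0.13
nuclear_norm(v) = 0.29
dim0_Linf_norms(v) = [0.06, 0.13, 0.08]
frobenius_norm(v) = 0.19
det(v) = -0.00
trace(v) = -0.14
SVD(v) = [[-0.24, -0.76, 0.60], [-0.06, -0.61, -0.79], [0.97, -0.23, 0.10]] @ diag([0.16491647410127183, 0.0700537889324515, 0.059118721452785794]) @ [[0.37,-0.83,-0.41], [0.79,0.05,0.61], [0.48,0.56,-0.68]]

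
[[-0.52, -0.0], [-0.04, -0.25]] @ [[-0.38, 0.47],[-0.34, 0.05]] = [[0.20, -0.24], [0.10, -0.03]]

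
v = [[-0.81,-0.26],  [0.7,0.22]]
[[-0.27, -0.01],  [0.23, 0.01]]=v @ [[0.22, 0.03], [0.34, -0.04]]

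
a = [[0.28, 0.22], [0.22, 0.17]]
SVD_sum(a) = [[0.28,0.22], [0.22,0.17]] + [[-0.00, 0.0], [0.0, -0.00]]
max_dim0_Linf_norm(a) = 0.28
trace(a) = 0.45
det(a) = -0.00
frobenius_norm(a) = 0.45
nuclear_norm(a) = 0.45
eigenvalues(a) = [0.45, -0.0]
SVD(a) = [[-0.79, -0.62], [-0.62, 0.79]] @ diag([0.4517708094089713, 0.001770809408971326]) @ [[-0.79, -0.62], [0.62, -0.79]]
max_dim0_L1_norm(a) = 0.5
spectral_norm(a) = 0.45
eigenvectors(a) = [[0.79, -0.62], [0.62, 0.79]]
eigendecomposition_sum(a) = [[0.28, 0.22], [0.22, 0.17]] + [[-0.00, 0.0], [0.00, -0.0]]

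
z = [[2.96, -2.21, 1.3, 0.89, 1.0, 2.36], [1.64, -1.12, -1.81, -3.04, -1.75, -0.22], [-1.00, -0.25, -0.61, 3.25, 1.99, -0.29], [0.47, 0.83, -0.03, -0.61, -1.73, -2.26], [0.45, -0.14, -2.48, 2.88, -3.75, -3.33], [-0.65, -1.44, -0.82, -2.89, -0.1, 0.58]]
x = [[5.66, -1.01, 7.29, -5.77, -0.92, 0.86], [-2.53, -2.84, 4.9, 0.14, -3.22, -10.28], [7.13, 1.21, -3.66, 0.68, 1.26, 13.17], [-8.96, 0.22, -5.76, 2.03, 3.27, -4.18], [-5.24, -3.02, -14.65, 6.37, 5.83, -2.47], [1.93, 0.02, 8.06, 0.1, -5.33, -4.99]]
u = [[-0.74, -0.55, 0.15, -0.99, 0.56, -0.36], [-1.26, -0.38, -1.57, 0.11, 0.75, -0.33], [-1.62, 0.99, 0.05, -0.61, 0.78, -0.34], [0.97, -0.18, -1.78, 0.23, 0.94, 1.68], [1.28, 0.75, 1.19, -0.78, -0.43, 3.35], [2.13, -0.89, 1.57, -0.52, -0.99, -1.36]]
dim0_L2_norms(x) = [14.17, 4.44, 20.08, 8.86, 9.27, 18.12]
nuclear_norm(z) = 22.35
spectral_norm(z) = 7.19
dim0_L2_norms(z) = [3.65, 3.0, 3.49, 6.13, 5.01, 4.72]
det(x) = -3629.66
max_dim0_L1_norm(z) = 13.56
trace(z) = -2.55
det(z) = -432.65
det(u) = 8.45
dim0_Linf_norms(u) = [2.13, 0.99, 1.78, 0.99, 0.99, 3.35]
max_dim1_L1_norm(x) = 37.58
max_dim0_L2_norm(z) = 6.13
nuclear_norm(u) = 13.53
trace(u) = -2.63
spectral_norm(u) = 4.52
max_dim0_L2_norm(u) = 4.03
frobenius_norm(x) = 33.41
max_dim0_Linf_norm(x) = 14.65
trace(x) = 2.03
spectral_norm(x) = 24.70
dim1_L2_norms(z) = [4.76, 4.42, 4.01, 3.06, 6.31, 3.44]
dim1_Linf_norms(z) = [2.96, 3.04, 3.25, 2.26, 3.75, 2.89]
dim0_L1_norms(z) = [7.17, 5.99, 7.05, 13.56, 10.32, 9.04]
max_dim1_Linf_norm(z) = 3.75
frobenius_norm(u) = 6.80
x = z @ u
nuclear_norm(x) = 57.73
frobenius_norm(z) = 10.93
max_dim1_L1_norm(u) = 7.78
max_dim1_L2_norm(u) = 3.95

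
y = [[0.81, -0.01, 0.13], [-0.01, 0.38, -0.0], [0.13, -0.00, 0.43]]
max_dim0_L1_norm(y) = 0.95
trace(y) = 1.62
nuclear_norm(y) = 1.62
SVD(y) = [[-0.96, -0.28, 0.10], [0.02, 0.26, 0.96], [-0.30, 0.92, -0.25]] @ diag([0.8504113083245227, 0.39059216854919854, 0.37899652312627874]) @ [[-0.96, 0.02, -0.30], [-0.28, 0.26, 0.92], [0.10, 0.96, -0.25]]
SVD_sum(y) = [[0.78, -0.02, 0.24], [-0.02, 0.00, -0.01], [0.24, -0.01, 0.07]] + [[0.03, -0.03, -0.1], [-0.03, 0.03, 0.10], [-0.10, 0.1, 0.33]] + [[0.00, 0.04, -0.01], [0.04, 0.35, -0.09], [-0.01, -0.09, 0.02]]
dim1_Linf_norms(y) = [0.81, 0.38, 0.43]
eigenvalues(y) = [0.85, 0.39, 0.38]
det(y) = 0.13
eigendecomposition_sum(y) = [[0.78, -0.02, 0.24],[-0.02, 0.00, -0.01],[0.24, -0.01, 0.07]] + [[0.03, -0.03, -0.1], [-0.03, 0.03, 0.10], [-0.1, 0.1, 0.33]] + [[0.00, 0.04, -0.01], [0.04, 0.35, -0.09], [-0.01, -0.09, 0.02]]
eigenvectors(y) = [[0.96, -0.28, 0.1], [-0.02, 0.26, 0.96], [0.30, 0.92, -0.25]]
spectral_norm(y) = 0.85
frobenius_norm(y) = 1.01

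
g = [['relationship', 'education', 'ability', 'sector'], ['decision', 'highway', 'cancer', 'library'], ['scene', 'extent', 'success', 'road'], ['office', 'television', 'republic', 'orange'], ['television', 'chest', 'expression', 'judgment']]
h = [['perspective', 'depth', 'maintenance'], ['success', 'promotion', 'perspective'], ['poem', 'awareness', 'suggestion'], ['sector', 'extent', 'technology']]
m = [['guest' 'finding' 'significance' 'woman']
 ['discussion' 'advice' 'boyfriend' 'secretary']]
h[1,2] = 'perspective'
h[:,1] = ['depth', 'promotion', 'awareness', 'extent']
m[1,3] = 'secretary'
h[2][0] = 'poem'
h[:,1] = ['depth', 'promotion', 'awareness', 'extent']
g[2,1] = 'extent'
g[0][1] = 'education'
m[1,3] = 'secretary'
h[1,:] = ['success', 'promotion', 'perspective']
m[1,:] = ['discussion', 'advice', 'boyfriend', 'secretary']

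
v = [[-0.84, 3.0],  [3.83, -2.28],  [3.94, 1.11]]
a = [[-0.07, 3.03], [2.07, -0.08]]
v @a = [[6.27,  -2.79], [-4.99,  11.79], [2.02,  11.85]]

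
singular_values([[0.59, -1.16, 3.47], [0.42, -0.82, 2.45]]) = [4.54, 0.0]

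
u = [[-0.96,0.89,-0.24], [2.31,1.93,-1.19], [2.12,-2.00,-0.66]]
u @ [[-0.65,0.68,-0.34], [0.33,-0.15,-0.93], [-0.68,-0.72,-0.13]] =[[1.08, -0.61, -0.47], [-0.06, 2.14, -2.43], [-1.59, 2.22, 1.23]]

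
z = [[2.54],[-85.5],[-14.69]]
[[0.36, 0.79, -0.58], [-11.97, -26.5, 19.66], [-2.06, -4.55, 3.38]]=z @[[0.14, 0.31, -0.23]]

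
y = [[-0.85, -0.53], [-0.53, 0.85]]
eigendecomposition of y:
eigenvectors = [[-0.96,0.28], [-0.28,-0.96]]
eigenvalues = [-1.0, 1.0]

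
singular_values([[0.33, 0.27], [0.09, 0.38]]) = [0.55, 0.18]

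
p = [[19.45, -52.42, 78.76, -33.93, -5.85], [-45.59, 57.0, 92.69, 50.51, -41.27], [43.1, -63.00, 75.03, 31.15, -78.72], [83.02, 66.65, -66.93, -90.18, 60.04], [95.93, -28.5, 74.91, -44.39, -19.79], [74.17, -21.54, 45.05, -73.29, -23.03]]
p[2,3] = 31.15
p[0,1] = -52.42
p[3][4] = 60.04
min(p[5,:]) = -73.29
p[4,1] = -28.5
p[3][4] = 60.04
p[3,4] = 60.04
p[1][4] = -41.27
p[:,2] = [78.76, 92.69, 75.03, -66.93, 74.91, 45.05]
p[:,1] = [-52.42, 57.0, -63.0, 66.65, -28.5, -21.54]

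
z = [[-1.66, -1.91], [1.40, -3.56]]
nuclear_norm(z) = 6.18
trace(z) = -5.22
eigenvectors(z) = [[(0.76+0j), (0.76-0j)], [0.38-0.53j, (0.38+0.53j)]]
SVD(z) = [[0.4, 0.92],[0.92, -0.40]] @ diag([4.074117930215123, 2.1068609566603205]) @ [[0.15, -0.99], [-0.99, -0.15]]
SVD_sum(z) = [[0.25, -1.62], [0.56, -3.69]] + [[-1.91, -0.29], [0.84, 0.13]]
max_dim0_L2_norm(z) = 4.04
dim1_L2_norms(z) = [2.53, 3.83]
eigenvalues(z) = [(-2.61+1.33j), (-2.61-1.33j)]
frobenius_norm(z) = 4.59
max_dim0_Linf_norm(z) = 3.56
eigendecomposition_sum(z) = [[(-0.83+1.6j),(-0.96-1.87j)], [0.70+1.37j,(-1.78-0.27j)]] + [[-0.83-1.60j,-0.96+1.87j], [(0.7-1.37j),-1.78+0.27j]]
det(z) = 8.58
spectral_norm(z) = 4.07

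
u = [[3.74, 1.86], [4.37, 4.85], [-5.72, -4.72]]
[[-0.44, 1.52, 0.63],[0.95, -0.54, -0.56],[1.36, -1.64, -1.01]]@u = [[1.39, 3.58],[4.4, 1.79],[3.70, -0.66]]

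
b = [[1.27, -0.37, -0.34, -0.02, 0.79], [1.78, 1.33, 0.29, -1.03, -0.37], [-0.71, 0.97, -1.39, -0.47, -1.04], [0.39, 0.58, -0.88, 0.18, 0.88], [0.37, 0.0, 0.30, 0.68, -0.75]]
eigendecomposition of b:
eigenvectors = [[-0.21+0.03j, (-0.21-0.03j), (0.04+0.31j), (0.04-0.31j), (-0.5+0j)], [0.07-0.01j, (0.07+0.01j), (0.84+0j), (0.84-0j), -0.45+0.00j], [(-0.17+0.54j), (-0.17-0.54j), 0.18-0.08j, 0.18+0.08j, (0.18+0j)], [-0.46+0.16j, (-0.46-0.16j), 0.32-0.19j, (0.32+0.19j), -0.67+0.00j], [0.63+0.00j, 0.63-0.00j, (0.12-0.08j), (0.12+0.08j), (-0.27+0j)]]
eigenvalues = [(-1.44+0.45j), (-1.44-0.45j), (1.04+0.9j), (1.04-0.9j), (1.45+0j)]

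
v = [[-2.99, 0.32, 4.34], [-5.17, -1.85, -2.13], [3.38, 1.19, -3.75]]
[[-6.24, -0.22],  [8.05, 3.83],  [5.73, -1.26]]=v @ [[-0.94,  -0.36], [0.74,  -0.79], [-2.14,  -0.24]]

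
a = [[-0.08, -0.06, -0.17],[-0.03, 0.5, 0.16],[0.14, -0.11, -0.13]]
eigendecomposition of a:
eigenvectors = [[(-0.71+0j), -0.71-0.00j, -0.05+0.00j],  [0.02-0.18j, (0.02+0.18j), (0.98+0j)],  [-0.05+0.68j, -0.05-0.68j, -0.19+0.00j]]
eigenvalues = [(-0.09+0.15j), (-0.09-0.15j), (0.47+0j)]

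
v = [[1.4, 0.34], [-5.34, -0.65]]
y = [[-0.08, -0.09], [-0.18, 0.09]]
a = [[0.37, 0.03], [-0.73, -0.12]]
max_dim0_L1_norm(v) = 6.74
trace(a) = 0.25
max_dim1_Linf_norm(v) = 5.34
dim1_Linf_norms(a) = [0.37, 0.73]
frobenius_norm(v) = 5.57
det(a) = -0.02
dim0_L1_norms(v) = [6.74, 0.99]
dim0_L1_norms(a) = [1.1, 0.15]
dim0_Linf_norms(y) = [0.18, 0.09]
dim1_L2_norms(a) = [0.37, 0.74]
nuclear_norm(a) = 0.85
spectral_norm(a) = 0.83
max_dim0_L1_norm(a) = 1.1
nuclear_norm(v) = 5.73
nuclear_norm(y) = 0.32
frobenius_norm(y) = 0.23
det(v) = 0.91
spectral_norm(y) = 0.20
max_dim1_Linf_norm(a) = 0.73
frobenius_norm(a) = 0.83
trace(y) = 0.01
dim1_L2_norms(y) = [0.12, 0.2]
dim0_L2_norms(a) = [0.82, 0.12]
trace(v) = 0.75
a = y @ v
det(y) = -0.02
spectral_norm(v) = 5.57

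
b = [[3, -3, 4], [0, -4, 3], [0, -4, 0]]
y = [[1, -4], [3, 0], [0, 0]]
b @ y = [[-6, -12], [-12, 0], [-12, 0]]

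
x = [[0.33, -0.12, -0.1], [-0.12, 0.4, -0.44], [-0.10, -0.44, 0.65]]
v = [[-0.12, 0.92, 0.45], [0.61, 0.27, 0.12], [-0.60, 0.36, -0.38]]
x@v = [[-0.05, 0.24, 0.17], [0.52, -0.16, 0.16], [-0.65, 0.02, -0.34]]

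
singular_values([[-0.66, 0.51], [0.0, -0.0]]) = [0.83, -0.0]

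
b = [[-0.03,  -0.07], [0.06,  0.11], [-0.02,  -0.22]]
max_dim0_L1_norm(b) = 0.4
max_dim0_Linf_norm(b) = 0.22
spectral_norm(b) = 0.26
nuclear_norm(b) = 0.31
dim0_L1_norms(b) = [0.11, 0.4]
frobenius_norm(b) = 0.27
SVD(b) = [[-0.29, 0.32], [0.46, -0.78], [-0.84, -0.54]] @ diag([0.2609879613802694, 0.046747021451328565]) @ [[0.20, 0.98],[-0.98, 0.20]]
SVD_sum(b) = [[-0.02, -0.07],[0.02, 0.12],[-0.04, -0.21]] + [[-0.01, 0.0], [0.04, -0.01], [0.02, -0.01]]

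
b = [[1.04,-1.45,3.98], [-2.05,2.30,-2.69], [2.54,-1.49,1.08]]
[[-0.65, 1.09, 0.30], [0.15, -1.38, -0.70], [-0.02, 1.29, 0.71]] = b @ [[-0.07,0.4,0.19], [-0.29,-0.08,-0.18], [-0.25,0.14,-0.04]]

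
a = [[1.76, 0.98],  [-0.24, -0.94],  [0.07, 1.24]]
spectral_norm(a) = 2.30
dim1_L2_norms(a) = [2.01, 0.97, 1.24]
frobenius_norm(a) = 2.56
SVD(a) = [[-0.83,-0.54], [0.37,-0.43], [-0.41,0.72]] @ diag([2.304573317615509, 1.1093429693898302]) @ [[-0.69, -0.73], [-0.73, 0.69]]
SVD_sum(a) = [[1.32, 1.4], [-0.58, -0.62], [0.65, 0.69]] + [[0.44, -0.42], [0.34, -0.32], [-0.58, 0.55]]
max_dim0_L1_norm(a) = 3.16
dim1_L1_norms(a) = [2.74, 1.18, 1.31]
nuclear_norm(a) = 3.41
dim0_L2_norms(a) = [1.78, 1.84]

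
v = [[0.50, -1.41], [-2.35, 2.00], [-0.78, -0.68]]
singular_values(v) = [3.36, 1.24]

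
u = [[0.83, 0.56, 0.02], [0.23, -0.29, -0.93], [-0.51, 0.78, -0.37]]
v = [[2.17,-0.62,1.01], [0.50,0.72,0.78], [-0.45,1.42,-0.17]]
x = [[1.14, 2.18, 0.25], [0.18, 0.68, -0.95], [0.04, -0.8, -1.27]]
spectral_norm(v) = 2.68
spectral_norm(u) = 1.01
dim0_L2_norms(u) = [1.0, 1.0, 1.0]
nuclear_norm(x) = 4.60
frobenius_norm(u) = 1.73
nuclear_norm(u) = 3.01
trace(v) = 2.72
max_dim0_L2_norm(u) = 1.0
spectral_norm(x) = 2.68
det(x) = -1.48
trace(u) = 0.17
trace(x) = 0.55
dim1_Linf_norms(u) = [0.83, 0.93, 0.78]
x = v @ u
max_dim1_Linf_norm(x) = 2.18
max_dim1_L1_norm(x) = 3.57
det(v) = -1.46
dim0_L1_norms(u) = [1.57, 1.63, 1.32]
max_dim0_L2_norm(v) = 2.27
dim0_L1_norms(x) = [1.36, 3.66, 2.47]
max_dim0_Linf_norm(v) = 2.17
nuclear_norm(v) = 4.59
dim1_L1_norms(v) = [3.8, 2.0, 2.04]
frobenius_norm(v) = 3.12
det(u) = 1.01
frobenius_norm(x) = 3.13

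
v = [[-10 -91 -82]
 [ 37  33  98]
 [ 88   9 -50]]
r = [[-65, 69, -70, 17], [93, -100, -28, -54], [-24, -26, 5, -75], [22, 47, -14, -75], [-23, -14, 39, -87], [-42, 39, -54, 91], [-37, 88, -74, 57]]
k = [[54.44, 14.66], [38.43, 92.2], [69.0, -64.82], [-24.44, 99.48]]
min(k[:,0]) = -24.44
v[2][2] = -50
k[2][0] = 69.0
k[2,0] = 69.0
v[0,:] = [-10, -91, -82]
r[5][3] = 91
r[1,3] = -54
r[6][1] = 88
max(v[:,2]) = 98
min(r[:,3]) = -87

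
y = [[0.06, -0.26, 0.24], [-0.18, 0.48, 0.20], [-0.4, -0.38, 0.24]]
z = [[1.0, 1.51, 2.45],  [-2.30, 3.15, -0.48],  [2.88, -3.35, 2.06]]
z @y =[[-1.19, -0.47, 1.13],[-0.51, 2.29, -0.04],[-0.05, -3.14, 0.52]]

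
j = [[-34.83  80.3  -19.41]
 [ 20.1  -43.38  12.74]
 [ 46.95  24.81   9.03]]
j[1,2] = 12.74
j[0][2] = -19.41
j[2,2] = 9.03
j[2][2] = 9.03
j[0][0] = -34.83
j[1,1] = -43.38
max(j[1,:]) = 20.1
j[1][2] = 12.74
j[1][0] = 20.1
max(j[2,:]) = 46.95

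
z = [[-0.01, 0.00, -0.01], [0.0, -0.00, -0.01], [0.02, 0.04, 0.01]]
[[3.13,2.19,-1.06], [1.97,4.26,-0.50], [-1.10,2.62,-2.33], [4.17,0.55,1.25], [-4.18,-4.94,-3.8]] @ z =[[-0.05, -0.04, -0.06], [-0.03, -0.02, -0.07], [-0.04, -0.09, -0.04], [-0.02, 0.05, -0.03], [-0.03, -0.15, 0.05]]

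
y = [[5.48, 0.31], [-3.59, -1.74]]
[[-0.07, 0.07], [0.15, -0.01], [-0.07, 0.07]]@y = [[-0.63, -0.14], [0.86, 0.06], [-0.63, -0.14]]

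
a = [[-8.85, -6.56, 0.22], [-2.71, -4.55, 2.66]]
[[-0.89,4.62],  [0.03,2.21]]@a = [[-4.64, -15.18, 12.09],[-6.25, -10.25, 5.89]]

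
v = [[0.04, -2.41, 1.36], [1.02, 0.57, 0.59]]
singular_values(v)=[2.78, 1.29]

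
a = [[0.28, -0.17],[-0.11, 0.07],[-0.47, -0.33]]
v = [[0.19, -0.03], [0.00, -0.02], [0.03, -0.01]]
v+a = [[0.47, -0.2], [-0.11, 0.05], [-0.44, -0.34]]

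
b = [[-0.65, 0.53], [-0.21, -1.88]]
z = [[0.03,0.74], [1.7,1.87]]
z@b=[[-0.17, -1.38], [-1.5, -2.61]]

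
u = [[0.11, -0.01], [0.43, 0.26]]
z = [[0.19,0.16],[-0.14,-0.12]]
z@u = [[0.09, 0.04], [-0.07, -0.03]]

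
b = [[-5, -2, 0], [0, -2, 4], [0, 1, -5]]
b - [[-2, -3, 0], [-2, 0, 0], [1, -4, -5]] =[[-3, 1, 0], [2, -2, 4], [-1, 5, 0]]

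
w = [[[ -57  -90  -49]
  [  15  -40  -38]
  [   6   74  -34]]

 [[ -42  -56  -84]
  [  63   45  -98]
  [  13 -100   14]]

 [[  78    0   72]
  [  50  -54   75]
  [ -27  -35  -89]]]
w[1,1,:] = [63, 45, -98]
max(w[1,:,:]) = 63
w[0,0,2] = -49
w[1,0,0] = -42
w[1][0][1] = -56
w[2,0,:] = [78, 0, 72]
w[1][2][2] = 14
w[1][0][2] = -84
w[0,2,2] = -34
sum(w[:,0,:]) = -228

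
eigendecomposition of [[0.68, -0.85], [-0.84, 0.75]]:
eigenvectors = [[-0.72, 0.69], [-0.69, -0.72]]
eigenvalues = [-0.13, 1.56]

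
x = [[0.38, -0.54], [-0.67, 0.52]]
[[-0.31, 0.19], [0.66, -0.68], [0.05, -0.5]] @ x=[[-0.25, 0.27],[0.71, -0.71],[0.35, -0.29]]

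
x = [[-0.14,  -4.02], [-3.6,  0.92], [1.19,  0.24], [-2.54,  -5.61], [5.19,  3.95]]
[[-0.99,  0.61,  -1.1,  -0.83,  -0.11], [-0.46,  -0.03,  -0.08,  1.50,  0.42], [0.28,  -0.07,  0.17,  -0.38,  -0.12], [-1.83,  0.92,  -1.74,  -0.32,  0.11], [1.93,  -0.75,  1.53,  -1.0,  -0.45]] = x @ [[0.19, -0.03, 0.09, -0.36, -0.11], [0.24, -0.15, 0.27, 0.22, 0.03]]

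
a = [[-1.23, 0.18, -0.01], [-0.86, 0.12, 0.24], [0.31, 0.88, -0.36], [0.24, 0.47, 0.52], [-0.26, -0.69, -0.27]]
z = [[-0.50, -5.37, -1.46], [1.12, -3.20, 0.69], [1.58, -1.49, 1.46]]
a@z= [[0.80, 6.04, 1.91], [0.94, 3.88, 1.69], [0.26, -3.94, -0.37], [1.23, -3.57, 0.73], [-1.07, 4.01, -0.49]]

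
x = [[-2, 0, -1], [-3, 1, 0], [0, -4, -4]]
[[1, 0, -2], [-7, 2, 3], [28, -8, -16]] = x @ [[1, 0, -1], [-4, 2, 0], [-3, 0, 4]]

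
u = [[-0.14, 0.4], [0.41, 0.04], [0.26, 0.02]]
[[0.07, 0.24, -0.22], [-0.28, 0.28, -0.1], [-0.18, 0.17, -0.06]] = u @ [[-0.67, 0.61, -0.18],[-0.07, 0.81, -0.62]]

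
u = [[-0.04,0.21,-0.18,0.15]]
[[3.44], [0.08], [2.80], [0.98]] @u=[[-0.14,0.72,-0.62,0.52], [-0.00,0.02,-0.01,0.01], [-0.11,0.59,-0.5,0.42], [-0.04,0.21,-0.18,0.15]]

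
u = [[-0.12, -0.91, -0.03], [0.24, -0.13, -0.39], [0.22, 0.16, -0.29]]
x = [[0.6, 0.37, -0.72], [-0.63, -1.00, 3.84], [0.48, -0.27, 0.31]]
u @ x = [[0.49, 0.87, -3.42],[0.04, 0.32, -0.79],[-0.11, -0.00, 0.37]]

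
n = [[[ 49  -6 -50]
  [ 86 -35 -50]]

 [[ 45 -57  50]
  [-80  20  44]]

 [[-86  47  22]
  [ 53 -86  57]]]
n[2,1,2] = 57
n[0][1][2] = -50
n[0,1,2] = -50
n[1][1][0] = -80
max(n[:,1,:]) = 86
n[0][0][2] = -50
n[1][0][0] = 45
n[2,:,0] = [-86, 53]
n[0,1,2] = -50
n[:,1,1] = [-35, 20, -86]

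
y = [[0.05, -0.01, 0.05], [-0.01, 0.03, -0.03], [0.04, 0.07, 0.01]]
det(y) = 0.00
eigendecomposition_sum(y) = [[(0.09+0j), (0.07+0j), 0.04+0.00j], [(-0.04+0j), -0.03+0.00j, -0.02+0.00j], [0.01+0.00j, 0.01+0.00j, (0.01+0j)]] + [[-0.02+0.01j, -0.04+0.01j, -0.01j], [0.01-0.00j, 0.03+0.00j, (-0.01+0.01j)], [(0.01-0.01j), 0.03-0.02j, 0.00+0.01j]] + [[(-0.02-0.01j), -0.04-0.01j, 0.01j], [(0.01+0j), 0.03-0.00j, -0.01-0.01j], [0.01+0.01j, 0.03+0.02j, 0.00-0.01j]]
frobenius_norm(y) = 0.12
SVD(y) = [[-0.57, -0.67, 0.48], [0.03, 0.57, 0.82], [-0.82, 0.48, -0.31]] @ diag([0.08833481724130313, 0.07594844283170481, 0.005366012894583701]) @ [[-0.7, -0.58, -0.42],[-0.26, 0.76, -0.60],[0.67, -0.31, -0.68]]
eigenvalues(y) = [(0.06+0j), (0.01+0.02j), (0.01-0.02j)]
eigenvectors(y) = [[(0.9+0j), -0.64+0.00j, (-0.64-0j)], [(-0.41+0j), (0.46+0.14j), (0.46-0.14j)], [0.14+0.00j, 0.56-0.22j, (0.56+0.22j)]]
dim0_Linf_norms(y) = [0.05, 0.07, 0.05]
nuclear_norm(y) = 0.17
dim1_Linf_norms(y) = [0.05, 0.03, 0.07]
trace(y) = 0.09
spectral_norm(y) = 0.09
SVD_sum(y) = [[0.04,0.03,0.02], [-0.00,-0.0,-0.0], [0.05,0.04,0.03]] + [[0.01, -0.04, 0.03],[-0.01, 0.03, -0.03],[-0.01, 0.03, -0.02]] + [[0.00, -0.0, -0.0], [0.0, -0.0, -0.00], [-0.00, 0.0, 0.0]]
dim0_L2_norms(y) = [0.06, 0.08, 0.06]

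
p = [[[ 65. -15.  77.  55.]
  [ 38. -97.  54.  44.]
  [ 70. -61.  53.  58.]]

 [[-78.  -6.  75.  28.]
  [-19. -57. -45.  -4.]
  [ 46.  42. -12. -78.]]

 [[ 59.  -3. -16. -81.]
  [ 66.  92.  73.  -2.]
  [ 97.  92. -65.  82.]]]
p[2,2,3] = 82.0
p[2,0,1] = -3.0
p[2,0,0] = 59.0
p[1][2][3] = -78.0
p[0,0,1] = -15.0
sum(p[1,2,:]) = -2.0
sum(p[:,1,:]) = 143.0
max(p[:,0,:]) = 77.0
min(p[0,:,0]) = 38.0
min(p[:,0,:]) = -81.0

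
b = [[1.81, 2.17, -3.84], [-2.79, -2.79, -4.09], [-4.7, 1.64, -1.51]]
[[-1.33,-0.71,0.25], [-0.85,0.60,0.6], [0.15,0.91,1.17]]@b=[[-1.60, -0.5, 7.63], [-6.03, -2.53, -0.1], [-7.77, -0.29, -6.06]]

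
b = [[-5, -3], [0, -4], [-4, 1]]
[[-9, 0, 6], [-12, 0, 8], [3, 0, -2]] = b @ [[0, 0, 0], [3, 0, -2]]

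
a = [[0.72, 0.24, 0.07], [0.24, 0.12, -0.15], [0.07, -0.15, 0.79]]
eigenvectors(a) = [[0.33,-0.79,0.51], [-0.92,-0.39,-0.01], [-0.20,0.47,0.86]]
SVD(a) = [[0.51, 0.79, -0.33], [-0.01, 0.39, 0.92], [0.86, -0.47, 0.2]] @ diag([0.8332724126631682, 0.795333353006861, 0.0013942343299709755]) @ [[0.51,-0.01,0.86], [0.79,0.39,-0.47], [-0.33,0.92,0.20]]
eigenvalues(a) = [0.0, 0.8, 0.83]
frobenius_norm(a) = 1.15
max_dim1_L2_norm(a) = 0.81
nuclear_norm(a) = 1.63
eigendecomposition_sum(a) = [[0.0, -0.0, -0.00], [-0.0, 0.0, 0.0], [-0.00, 0.0, 0.00]] + [[0.5, 0.24, -0.3],[0.24, 0.12, -0.15],[-0.3, -0.15, 0.18]] + [[0.22,-0.0,0.37], [-0.00,0.0,-0.01], [0.37,-0.01,0.61]]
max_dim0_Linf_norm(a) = 0.79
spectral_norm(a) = 0.83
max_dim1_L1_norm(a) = 1.03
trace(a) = 1.63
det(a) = 0.00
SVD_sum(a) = [[0.22, -0.00, 0.37], [-0.00, 0.0, -0.01], [0.37, -0.01, 0.61]] + [[0.50, 0.24, -0.30],[0.24, 0.12, -0.15],[-0.3, -0.15, 0.18]] + [[0.0, -0.00, -0.0], [-0.0, 0.0, 0.0], [-0.0, 0.00, 0.00]]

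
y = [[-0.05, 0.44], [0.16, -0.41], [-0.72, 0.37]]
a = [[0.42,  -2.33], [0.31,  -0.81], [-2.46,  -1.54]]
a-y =[[0.47, -2.77], [0.15, -0.4], [-1.74, -1.91]]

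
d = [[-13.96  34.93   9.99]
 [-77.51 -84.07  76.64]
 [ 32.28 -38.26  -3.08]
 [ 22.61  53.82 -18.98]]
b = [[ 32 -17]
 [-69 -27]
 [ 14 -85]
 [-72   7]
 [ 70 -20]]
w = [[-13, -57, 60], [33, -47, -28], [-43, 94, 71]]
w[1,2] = -28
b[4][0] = 70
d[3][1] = 53.82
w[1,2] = -28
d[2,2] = -3.08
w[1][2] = -28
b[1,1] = -27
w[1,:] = [33, -47, -28]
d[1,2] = 76.64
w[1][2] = -28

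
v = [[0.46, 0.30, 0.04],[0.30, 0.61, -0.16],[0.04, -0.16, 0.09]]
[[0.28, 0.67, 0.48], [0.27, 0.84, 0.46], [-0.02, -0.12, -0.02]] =v @ [[0.01, 0.96, 0.73], [0.75, 0.8, 0.45], [1.16, -0.38, 0.23]]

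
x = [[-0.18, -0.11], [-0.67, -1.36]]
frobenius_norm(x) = 1.53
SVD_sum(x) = [[-0.08, -0.16], [-0.68, -1.35]] + [[-0.1, 0.05], [0.01, -0.01]]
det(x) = 0.17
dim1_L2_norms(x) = [0.21, 1.52]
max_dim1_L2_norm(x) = 1.52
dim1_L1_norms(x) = [0.29, 2.03]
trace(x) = -1.54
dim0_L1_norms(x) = [0.85, 1.47]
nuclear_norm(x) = 1.64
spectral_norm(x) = 1.53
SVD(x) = [[-0.12, -0.99], [-0.99, 0.12]] @ diag([1.5265771821538505, 0.11208080534689693]) @ [[0.45, 0.89], [0.89, -0.45]]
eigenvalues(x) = [-0.12, -1.42]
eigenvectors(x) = [[0.88, 0.09], [-0.48, 1.0]]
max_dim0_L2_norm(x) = 1.36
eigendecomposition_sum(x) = [[-0.12, 0.01], [0.06, -0.01]] + [[-0.06, -0.12], [-0.73, -1.35]]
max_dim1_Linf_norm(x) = 1.36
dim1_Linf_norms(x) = [0.18, 1.36]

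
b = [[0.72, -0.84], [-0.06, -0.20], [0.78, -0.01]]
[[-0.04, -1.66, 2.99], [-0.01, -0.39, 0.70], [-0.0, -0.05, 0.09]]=b @[[-0.00, -0.04, 0.07], [0.05, 1.94, -3.50]]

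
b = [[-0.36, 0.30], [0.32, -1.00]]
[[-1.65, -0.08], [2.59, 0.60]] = b@[[3.32, -0.39], [-1.53, -0.72]]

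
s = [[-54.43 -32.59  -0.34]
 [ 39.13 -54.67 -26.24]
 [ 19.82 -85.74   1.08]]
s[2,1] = -85.74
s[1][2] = -26.24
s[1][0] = 39.13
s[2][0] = 19.82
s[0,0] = -54.43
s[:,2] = [-0.34, -26.24, 1.08]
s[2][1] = -85.74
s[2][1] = -85.74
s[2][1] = -85.74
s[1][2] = -26.24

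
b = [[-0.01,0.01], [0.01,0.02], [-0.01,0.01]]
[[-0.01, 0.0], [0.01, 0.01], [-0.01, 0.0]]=b @ [[0.52, 0.00], [0.0, 0.5]]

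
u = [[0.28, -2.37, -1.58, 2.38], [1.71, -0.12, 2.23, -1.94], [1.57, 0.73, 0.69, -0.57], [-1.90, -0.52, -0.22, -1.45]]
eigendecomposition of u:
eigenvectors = [[(-0.72+0j), (-0.72-0j), 0.02+0.00j, -0.35+0.00j], [(0.25+0.45j), (0.25-0.45j), (0.74+0j), -0.06+0.00j], [(0.13+0.33j), (0.13-0.33j), (-0.07+0j), 0.76+0.00j], [(0.12-0.29j), 0.12+0.29j, (0.67+0j), 0.55+0.00j]]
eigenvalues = [(0.98+3.18j), (0.98-3.18j), (-2.05+0j), (-0.5+0j)]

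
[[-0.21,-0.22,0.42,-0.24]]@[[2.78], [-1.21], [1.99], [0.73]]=[[0.34]]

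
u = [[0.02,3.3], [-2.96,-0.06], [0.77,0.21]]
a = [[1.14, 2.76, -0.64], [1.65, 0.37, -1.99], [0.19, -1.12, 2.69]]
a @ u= [[-8.64, 3.46], [-2.59, 5.00], [5.39, 1.26]]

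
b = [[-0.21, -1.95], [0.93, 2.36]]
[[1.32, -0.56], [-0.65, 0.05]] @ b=[[-0.8, -3.90], [0.18, 1.39]]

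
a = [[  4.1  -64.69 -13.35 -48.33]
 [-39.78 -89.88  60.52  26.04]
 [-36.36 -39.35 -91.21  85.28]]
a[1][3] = 26.04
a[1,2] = 60.52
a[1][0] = -39.78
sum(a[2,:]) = -81.64000000000001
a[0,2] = -13.35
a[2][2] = -91.21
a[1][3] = 26.04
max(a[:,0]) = 4.1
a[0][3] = -48.33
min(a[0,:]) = -64.69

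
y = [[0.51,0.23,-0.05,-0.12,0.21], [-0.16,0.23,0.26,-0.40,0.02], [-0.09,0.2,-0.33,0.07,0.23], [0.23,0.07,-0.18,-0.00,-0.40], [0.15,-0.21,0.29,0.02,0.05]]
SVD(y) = [[-0.76, 0.58, -0.08, 0.19, -0.19], [0.33, 0.71, 0.27, -0.53, 0.19], [-0.34, -0.19, 0.7, 0.10, 0.59], [-0.39, -0.25, -0.45, -0.69, 0.34], [0.19, 0.25, -0.48, 0.46, 0.68]] @ diag([0.6475065097063606, 0.5940301108062545, 0.5571641755474315, 0.4653288170746284, 0.0008490170043307596]) @ [[-0.73, -0.36, 0.56, -0.09, -0.1], [0.3, 0.32, 0.56, -0.61, 0.34], [-0.58, 0.45, -0.39, -0.10, 0.55], [0.18, -0.43, 0.17, 0.44, 0.75], [-0.04, 0.61, 0.44, 0.65, -0.11]]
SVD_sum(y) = [[0.36,0.18,-0.28,0.05,0.05], [-0.16,-0.08,0.12,-0.02,-0.02], [0.16,0.08,-0.12,0.02,0.02], [0.19,0.09,-0.14,0.02,0.03], [-0.09,-0.04,0.07,-0.01,-0.01]] + [[0.1, 0.11, 0.19, -0.21, 0.12],[0.13, 0.14, 0.24, -0.26, 0.14],[-0.03, -0.04, -0.06, 0.07, -0.04],[-0.04, -0.05, -0.08, 0.09, -0.05],[0.04, 0.05, 0.08, -0.09, 0.05]] + [[0.03, -0.02, 0.02, 0.00, -0.03],  [-0.09, 0.07, -0.06, -0.02, 0.08],  [-0.23, 0.18, -0.15, -0.04, 0.21],  [0.15, -0.11, 0.10, 0.03, -0.14],  [0.16, -0.12, 0.1, 0.03, -0.15]] + [[0.02,-0.04,0.01,0.04,0.07], [-0.04,0.11,-0.04,-0.11,-0.18], [0.01,-0.02,0.01,0.02,0.03], [-0.06,0.14,-0.05,-0.14,-0.24], [0.04,-0.09,0.04,0.09,0.16]] + [[0.0,  -0.00,  -0.00,  -0.00,  0.0], [-0.00,  0.0,  0.0,  0.0,  -0.00], [-0.0,  0.0,  0.00,  0.0,  -0.0], [-0.0,  0.00,  0.0,  0.0,  -0.00], [-0.00,  0.0,  0.00,  0.00,  -0.0]]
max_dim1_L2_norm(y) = 0.61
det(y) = -0.00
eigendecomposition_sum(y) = [[-0.01+0.00j, 0.03+0.00j, -0.08-0.00j, (0.03-0j), 0.05-0.00j], [(0.02-0j), -0.05-0.00j, 0.12+0.00j, -0.04+0.00j, -0.08+0.00j], [-0.06+0.00j, 0.15+0.00j, (-0.35-0j), (0.13-0j), (0.22-0j)], [0.01-0.00j, -0.03-0.00j, (0.06+0j), (-0.02+0j), -0.04+0.00j], [(0.04-0j), -0.10-0.00j, (0.22+0j), -0.08+0.00j, (-0.14+0j)]] + [[0.36-0.00j, 0.11-0.00j, (0.18+0j), -0.13+0.00j, (0.38+0j)], [-0.22+0.00j, (-0.06+0j), -0.11-0.00j, (0.08+0j), -0.24-0.00j], [-0.04+0.00j, (-0.01+0j), -0.02-0.00j, 0.01+0.00j, (-0.04-0j)], [(-0.01+0j), (-0+0j), -0.01-0.00j, 0.00+0.00j, (-0.01-0j)], [0.20-0.00j, (0.06-0j), (0.1+0j), -0.07+0.00j, (0.21+0j)]] + [[0.08-0.00j, 0.05-0.08j, (-0.07-0.06j), -0.01+0.10j, -0.11-0.09j],[0.02+0.18j, 0.17+0.08j, 0.12-0.17j, -0.22+0.00j, 0.17-0.26j],[0.01+0.03j, 0.03+0.01j, 0.02-0.03j, -0.04+0.00j, (0.02-0.05j)],[(0.12-0.02j), (0.05-0.12j), (-0.12-0.08j), (0.01+0.14j), (-0.18-0.1j)],[-0.05-0.07j, -0.09+0.00j, -0.01+0.10j, (0.09-0.05j), (-0.01+0.14j)]] + [[0.08+0.00j, (0.05+0.08j), -0.07+0.06j, -0.01-0.10j, (-0.11+0.09j)], [0.02-0.18j, (0.17-0.08j), (0.12+0.17j), (-0.22-0j), (0.17+0.26j)], [0.01-0.03j, (0.03-0.01j), 0.02+0.03j, (-0.04-0j), 0.02+0.05j], [(0.12+0.02j), (0.05+0.12j), (-0.12+0.08j), 0.01-0.14j, (-0.18+0.1j)], [(-0.05+0.07j), (-0.09-0j), (-0.01-0.1j), 0.09+0.05j, (-0.01-0.14j)]] + [[0.00-0.00j, -0.00-0.00j, (-0+0j), (-0+0j), (-0+0j)], [(-0+0j), 0.00+0.00j, 0.00-0.00j, 0.00-0.00j, 0.00-0.00j], [-0.00+0.00j, 0.00+0.00j, 0.00-0.00j, -0j, 0.00-0.00j], [(-0+0j), 0j, -0j, 0.00-0.00j, 0.00-0.00j], [0.00-0.00j, (-0-0j), (-0+0j), -0.00+0.00j, -0.00+0.00j]]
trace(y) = 0.46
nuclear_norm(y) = 2.26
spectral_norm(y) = 0.65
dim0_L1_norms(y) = [1.14, 0.94, 1.11, 0.61, 0.91]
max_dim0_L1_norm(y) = 1.14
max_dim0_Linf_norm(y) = 0.51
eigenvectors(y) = [[(0.18+0j), -0.77+0.00j, -0.03+0.33j, -0.03-0.33j, (-0.04+0j)], [-0.28+0.00j, (0.47+0j), (-0.73+0j), -0.73-0.00j, (0.61+0j)], [(0.79+0j), (0.08+0j), (-0.12+0.01j), -0.12-0.01j, 0.44+0.00j], [-0.13+0.00j, 0.03+0.00j, 0.02+0.48j, (0.02-0.48j), 0.64+0.00j], [(-0.5+0j), -0.43+0.00j, (0.29-0.15j), 0.29+0.15j, (-0.11+0j)]]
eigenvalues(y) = [(-0.58+0j), (0.49+0j), (0.27+0.33j), (0.27-0.33j), 0j]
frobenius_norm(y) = 1.14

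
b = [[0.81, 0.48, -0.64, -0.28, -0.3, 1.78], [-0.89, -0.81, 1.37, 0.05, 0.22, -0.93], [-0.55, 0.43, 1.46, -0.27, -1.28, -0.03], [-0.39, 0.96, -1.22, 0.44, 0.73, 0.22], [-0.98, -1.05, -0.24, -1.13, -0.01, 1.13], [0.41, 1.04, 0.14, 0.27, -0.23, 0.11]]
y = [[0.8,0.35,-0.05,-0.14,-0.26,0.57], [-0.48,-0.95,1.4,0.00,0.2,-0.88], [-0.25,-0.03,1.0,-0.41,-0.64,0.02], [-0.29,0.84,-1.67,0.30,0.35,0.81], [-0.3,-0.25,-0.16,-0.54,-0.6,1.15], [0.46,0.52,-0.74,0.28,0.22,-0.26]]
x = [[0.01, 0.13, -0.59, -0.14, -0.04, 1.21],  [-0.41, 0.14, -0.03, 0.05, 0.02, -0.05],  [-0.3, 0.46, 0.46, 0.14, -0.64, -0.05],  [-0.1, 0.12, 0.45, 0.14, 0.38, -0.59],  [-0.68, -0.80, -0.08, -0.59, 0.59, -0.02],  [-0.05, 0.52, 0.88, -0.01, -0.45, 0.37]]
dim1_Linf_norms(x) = [1.21, 0.41, 0.64, 0.59, 0.8, 0.88]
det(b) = 1.62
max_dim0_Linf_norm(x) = 1.21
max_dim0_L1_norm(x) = 2.49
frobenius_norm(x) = 2.63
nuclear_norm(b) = 9.68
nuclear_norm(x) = 5.27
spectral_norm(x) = 1.72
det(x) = 0.00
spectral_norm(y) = 3.10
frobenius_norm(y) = 3.81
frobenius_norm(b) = 4.76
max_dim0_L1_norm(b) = 5.07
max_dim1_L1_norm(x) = 2.76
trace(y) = 0.29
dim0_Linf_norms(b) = [0.98, 1.05, 1.46, 1.13, 1.28, 1.78]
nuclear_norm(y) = 6.90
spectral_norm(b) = 3.22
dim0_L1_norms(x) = [1.55, 2.17, 2.49, 1.07, 2.12, 2.29]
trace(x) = 1.71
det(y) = 0.00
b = x + y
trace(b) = 2.00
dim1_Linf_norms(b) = [1.78, 1.37, 1.46, 1.22, 1.13, 1.04]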